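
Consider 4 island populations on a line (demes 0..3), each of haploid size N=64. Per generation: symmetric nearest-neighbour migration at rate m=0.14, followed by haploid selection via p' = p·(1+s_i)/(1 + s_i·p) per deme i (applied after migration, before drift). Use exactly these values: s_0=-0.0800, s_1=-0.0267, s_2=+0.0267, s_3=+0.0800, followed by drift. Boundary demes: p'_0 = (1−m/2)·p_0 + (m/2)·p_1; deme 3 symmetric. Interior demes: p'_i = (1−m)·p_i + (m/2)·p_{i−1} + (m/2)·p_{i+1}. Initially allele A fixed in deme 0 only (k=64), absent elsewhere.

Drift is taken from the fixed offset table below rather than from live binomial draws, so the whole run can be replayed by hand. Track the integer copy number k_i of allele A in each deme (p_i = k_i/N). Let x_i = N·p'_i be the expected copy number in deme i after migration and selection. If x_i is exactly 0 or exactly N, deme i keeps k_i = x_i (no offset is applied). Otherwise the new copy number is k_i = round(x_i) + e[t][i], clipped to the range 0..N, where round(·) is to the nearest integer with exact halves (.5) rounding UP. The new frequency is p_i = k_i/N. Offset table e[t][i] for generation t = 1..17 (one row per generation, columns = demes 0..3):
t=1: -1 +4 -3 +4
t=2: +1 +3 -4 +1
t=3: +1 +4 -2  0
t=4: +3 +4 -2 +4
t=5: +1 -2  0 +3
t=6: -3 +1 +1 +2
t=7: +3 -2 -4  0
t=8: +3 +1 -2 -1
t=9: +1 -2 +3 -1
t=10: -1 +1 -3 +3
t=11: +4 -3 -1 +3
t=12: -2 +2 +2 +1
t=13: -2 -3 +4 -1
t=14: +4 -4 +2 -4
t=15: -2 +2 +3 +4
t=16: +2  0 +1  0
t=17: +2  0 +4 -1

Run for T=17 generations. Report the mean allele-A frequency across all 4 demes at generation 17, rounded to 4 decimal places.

t=0: k=[64 0 0 0]
t=1: x=[59.1599 4.3685 0.0000 0.0000] k=[58 8 0 0]
t=2: x=[53.8055 10.6967 0.5748 0.0000] k=[55 14 0 0]
t=3: x=[51.3026 15.5689 1.0058 0.0000] k=[52 20 0 0]
t=4: x=[48.8155 20.4615 1.4365 0.0000] k=[52 24 0 0]
t=5: x=[49.1085 23.8735 1.7236 0.0000] k=[50 22 2 0]
t=6: x=[47.0204 22.1663 3.3425 0.1512] k=[44 23 4 2]
t=7: x=[41.3245 22.7417 5.3171 2.3050] k=[44 21 1 2]
t=8: x=[41.1809 20.8280 2.5333 2.0794] k=[44 22 1 1]
t=9: x=[41.2527 21.6803 2.5333 1.0787] k=[42 20 6 0]
t=10: x=[39.2060 20.1842 6.7168 0.4534] k=[38 21 4 3]
t=11: x=[35.4986 20.6200 5.2455 3.3029] k=[39 18 4 6]
t=12: x=[36.2271 18.1362 5.2455 6.2828] k=[34 20 7 7]
t=13: x=[31.6862 19.6991 8.0945 7.4944] k=[30 17 12 6]
t=14: x=[27.7727 17.2173 12.1879 6.8784] k=[32 13 14 3]
t=15: x=[29.3413 14.1002 13.4376 4.0525] k=[27 16 16 8]
t=16: x=[24.9496 16.4372 15.7508 9.1469] k=[27 16 17 9]
t=17: x=[24.9496 16.5063 16.6931 10.2029] k=[27 17 21 9]

0.2891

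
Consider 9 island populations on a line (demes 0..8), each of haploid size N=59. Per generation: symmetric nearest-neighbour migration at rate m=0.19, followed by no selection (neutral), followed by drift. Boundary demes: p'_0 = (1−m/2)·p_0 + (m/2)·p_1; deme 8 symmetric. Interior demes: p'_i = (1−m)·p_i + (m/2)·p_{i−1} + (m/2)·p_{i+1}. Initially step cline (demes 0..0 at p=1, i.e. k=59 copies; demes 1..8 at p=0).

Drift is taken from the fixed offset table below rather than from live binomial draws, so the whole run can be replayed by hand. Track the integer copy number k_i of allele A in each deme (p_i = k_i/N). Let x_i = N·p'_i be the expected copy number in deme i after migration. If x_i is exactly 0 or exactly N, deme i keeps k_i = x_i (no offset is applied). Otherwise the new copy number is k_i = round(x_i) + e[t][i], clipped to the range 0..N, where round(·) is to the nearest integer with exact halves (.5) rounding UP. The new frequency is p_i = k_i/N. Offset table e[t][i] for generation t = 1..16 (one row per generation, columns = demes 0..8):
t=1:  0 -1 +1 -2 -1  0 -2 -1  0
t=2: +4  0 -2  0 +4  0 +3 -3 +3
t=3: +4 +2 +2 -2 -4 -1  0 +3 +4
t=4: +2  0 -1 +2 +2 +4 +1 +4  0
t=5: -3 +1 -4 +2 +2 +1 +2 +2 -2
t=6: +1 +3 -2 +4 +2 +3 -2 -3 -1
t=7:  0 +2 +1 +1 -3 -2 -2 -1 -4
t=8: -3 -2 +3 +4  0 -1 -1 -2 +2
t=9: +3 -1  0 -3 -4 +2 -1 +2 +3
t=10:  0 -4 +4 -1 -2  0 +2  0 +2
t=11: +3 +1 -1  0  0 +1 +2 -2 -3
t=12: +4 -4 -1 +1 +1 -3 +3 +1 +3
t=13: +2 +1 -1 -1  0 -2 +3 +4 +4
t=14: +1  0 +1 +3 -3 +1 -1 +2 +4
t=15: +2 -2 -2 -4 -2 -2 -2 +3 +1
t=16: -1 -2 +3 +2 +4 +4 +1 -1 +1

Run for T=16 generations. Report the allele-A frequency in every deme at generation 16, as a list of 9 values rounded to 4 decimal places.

[0.5932, 0.3220, 0.2203, 0.1017, 0.0678, 0.0678, 0.1017, 0.1356, 0.1695]

t=0: k=[59 0 0 0 0 0 0 0 0]
t=1: x=[53.3950 5.6050 0.0000 0.0000 0.0000 0.0000 0.0000 0.0000 0.0000] k=[53 5 0 0 0 0 0 0 0]
t=2: x=[48.4400 9.0850 0.4750 0.0000 0.0000 0.0000 0.0000 0.0000 0.0000] k=[52 9 0 0 0 0 0 0 0]
t=3: x=[47.9150 12.2300 0.8550 0.0000 0.0000 0.0000 0.0000 0.0000 0.0000] k=[52 14 3 0 0 0 0 0 0]
t=4: x=[48.3900 16.5650 3.7600 0.2850 0.0000 0.0000 0.0000 0.0000 0.0000] k=[50 17 3 2 0 0 0 0 0]
t=5: x=[46.8650 18.8050 4.2350 1.9050 0.1900 0.0000 0.0000 0.0000 0.0000] k=[44 20 0 4 2 0 0 0 0]
t=6: x=[41.7200 20.3800 2.2800 3.4300 2.0000 0.1900 0.0000 0.0000 0.0000] k=[43 23 0 7 4 3 0 0 0]
t=7: x=[41.1000 22.7150 2.8500 6.0500 4.1900 2.8100 0.2850 0.0000 0.0000] k=[41 25 4 7 1 1 0 0 0]
t=8: x=[39.4800 24.5250 6.2800 6.1450 1.5700 0.9050 0.0950 0.0000 0.0000] k=[36 23 9 10 2 0 0 0 0]
t=9: x=[34.7650 22.9050 10.4250 9.1450 2.5700 0.1900 0.0000 0.0000 0.0000] k=[38 22 10 6 0 2 0 0 0]
t=10: x=[36.4800 22.3800 10.7600 5.8100 0.7600 1.6200 0.1900 0.0000 0.0000] k=[36 18 15 5 0 2 2 0 0]
t=11: x=[34.2900 19.4250 14.3350 5.4750 0.6650 1.8100 1.8100 0.1900 0.0000] k=[37 20 13 5 1 3 4 0 0]
t=12: x=[35.3850 20.9500 12.9050 5.3800 1.5700 2.9050 3.5250 0.3800 0.0000] k=[39 17 12 6 3 0 7 1 0]
t=13: x=[36.9100 18.6150 11.9050 6.2850 3.0000 0.9500 5.7650 1.4750 0.0950] k=[39 20 11 5 3 0 9 5 4]
t=14: x=[37.1950 20.9500 11.2850 5.3800 2.9050 1.1400 7.7650 5.2850 4.0950] k=[38 21 12 8 0 2 7 7 8]
t=15: x=[36.3850 21.7600 12.4750 7.6200 0.9500 2.2850 6.5250 7.0950 7.9050] k=[38 20 10 4 0 0 5 10 9]
t=16: x=[36.2900 20.7600 10.3800 4.1900 0.3800 0.4750 5.0000 9.4300 9.0950] k=[35 19 13 6 4 4 6 8 10]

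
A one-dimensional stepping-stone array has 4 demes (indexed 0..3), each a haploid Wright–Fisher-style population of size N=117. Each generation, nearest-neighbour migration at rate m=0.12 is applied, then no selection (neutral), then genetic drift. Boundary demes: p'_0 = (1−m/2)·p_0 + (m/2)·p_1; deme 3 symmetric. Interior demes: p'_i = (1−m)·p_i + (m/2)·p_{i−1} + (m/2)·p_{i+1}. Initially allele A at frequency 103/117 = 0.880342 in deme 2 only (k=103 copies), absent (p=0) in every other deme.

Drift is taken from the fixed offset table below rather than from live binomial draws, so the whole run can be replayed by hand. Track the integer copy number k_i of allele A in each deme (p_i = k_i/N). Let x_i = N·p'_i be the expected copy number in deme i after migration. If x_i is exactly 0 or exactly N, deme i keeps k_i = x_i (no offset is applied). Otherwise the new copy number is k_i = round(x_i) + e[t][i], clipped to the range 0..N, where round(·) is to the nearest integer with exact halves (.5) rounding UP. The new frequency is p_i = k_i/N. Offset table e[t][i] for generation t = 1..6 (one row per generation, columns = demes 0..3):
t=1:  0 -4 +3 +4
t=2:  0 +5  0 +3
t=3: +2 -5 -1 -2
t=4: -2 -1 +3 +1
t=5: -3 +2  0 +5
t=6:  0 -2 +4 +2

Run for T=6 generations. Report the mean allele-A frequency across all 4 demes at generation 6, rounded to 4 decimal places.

0.2521

t=0: k=[0 0 103 0]
t=1: x=[0.0000 6.1800 90.6400 6.1800] k=[0 2 94 10]
t=2: x=[0.1200 7.4000 83.4400 15.0400] k=[0 12 83 18]
t=3: x=[0.7200 15.5400 74.8400 21.9000] k=[3 11 74 20]
t=4: x=[3.4800 14.3000 66.9800 23.2400] k=[1 13 70 24]
t=5: x=[1.7200 15.7000 63.8200 26.7600] k=[0 18 64 32]
t=6: x=[1.0800 19.6800 59.3200 33.9200] k=[1 18 63 36]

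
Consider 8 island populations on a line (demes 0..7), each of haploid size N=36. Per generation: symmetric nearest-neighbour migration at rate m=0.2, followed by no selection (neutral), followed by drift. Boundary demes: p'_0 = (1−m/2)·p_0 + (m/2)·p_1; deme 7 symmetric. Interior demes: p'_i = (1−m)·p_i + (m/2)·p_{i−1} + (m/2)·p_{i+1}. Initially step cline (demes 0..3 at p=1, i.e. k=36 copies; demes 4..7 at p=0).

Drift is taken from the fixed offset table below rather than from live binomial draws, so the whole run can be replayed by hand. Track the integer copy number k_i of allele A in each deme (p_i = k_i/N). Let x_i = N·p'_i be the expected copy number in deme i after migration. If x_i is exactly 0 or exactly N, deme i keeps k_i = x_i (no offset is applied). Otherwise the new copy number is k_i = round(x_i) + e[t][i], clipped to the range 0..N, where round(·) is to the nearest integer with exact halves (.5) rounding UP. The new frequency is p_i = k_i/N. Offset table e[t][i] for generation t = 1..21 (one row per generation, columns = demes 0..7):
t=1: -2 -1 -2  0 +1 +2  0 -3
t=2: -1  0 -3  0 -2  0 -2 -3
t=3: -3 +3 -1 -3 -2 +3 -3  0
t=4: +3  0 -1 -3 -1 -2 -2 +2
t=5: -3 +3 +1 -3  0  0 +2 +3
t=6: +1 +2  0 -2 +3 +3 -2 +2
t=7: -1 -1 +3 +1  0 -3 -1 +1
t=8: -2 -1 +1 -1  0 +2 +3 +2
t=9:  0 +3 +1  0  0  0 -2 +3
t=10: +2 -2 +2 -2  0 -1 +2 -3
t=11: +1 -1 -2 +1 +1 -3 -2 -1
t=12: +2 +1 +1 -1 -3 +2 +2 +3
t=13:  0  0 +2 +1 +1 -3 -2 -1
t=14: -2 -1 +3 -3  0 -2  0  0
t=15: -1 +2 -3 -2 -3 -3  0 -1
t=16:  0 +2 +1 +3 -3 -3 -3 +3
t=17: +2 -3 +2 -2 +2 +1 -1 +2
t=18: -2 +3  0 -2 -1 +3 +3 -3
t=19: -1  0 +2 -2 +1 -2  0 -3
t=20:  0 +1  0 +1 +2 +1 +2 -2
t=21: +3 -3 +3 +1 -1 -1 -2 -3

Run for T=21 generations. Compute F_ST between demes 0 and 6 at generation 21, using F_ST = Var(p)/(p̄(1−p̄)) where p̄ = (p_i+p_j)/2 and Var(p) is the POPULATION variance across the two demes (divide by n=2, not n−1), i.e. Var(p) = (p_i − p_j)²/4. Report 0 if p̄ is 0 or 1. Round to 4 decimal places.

0.7926

t=0: k=[36 36 36 36 0 0 0 0]
t=1: x=[36.0000 36.0000 36.0000 32.4000 3.6000 0.0000 0.0000 0.0000] k=[36 36 36 32 5 0 0 0]
t=2: x=[36.0000 36.0000 35.6000 29.7000 7.2000 0.5000 0.0000 0.0000] k=[36 36 33 30 5 1 0 0]
t=3: x=[36.0000 35.7000 33.0000 27.8000 7.1000 1.3000 0.1000 0.0000] k=[36 36 32 25 5 4 0 0]
t=4: x=[36.0000 35.6000 31.7000 23.7000 6.9000 3.7000 0.4000 0.0000] k=[36 36 31 21 6 2 0 0]
t=5: x=[36.0000 35.5000 30.5000 20.5000 7.1000 2.2000 0.2000 0.0000] k=[36 36 32 18 7 2 2 0]
t=6: x=[36.0000 35.6000 31.0000 18.3000 7.6000 2.5000 1.8000 0.2000] k=[36 36 31 16 11 6 0 2]
t=7: x=[36.0000 35.5000 30.0000 17.0000 11.0000 5.9000 0.8000 1.8000] k=[36 35 33 18 11 3 0 3]
t=8: x=[35.9000 34.9000 31.7000 18.8000 10.9000 3.5000 0.6000 2.7000] k=[34 34 33 18 11 6 4 5]
t=9: x=[34.0000 33.9000 31.6000 18.8000 11.2000 6.3000 4.3000 4.9000] k=[34 36 33 19 11 6 2 8]
t=10: x=[34.2000 35.5000 31.9000 19.6000 11.3000 6.1000 3.0000 7.4000] k=[36 34 34 18 11 5 5 4]
t=11: x=[35.8000 34.2000 32.4000 18.9000 11.1000 5.6000 4.9000 4.1000] k=[36 33 30 20 12 3 3 3]
t=12: x=[35.7000 33.0000 29.3000 20.2000 11.9000 3.9000 3.0000 3.0000] k=[36 34 30 19 9 6 5 6]
t=13: x=[35.8000 33.8000 29.3000 19.1000 9.7000 6.2000 5.2000 5.9000] k=[36 34 31 20 11 3 3 5]
t=14: x=[35.8000 33.9000 30.2000 20.2000 11.1000 3.8000 3.2000 4.8000] k=[34 33 33 17 11 2 3 5]
t=15: x=[33.9000 33.1000 31.4000 18.0000 10.7000 3.0000 3.1000 4.8000] k=[33 35 28 16 8 0 3 4]
t=16: x=[33.2000 34.1000 27.5000 16.4000 8.0000 1.1000 2.8000 3.9000] k=[33 36 29 19 5 0 0 7]
t=17: x=[33.3000 35.0000 28.7000 18.6000 5.9000 0.5000 0.7000 6.3000] k=[35 32 31 17 8 2 0 8]
t=18: x=[34.7000 32.2000 29.7000 17.5000 8.3000 2.4000 1.0000 7.2000] k=[33 35 30 16 7 5 4 4]
t=19: x=[33.2000 34.3000 29.1000 16.5000 7.7000 5.1000 4.1000 4.0000] k=[32 34 31 15 9 3 4 1]
t=20: x=[32.2000 33.5000 29.7000 16.0000 9.0000 3.7000 3.6000 1.3000] k=[32 35 30 17 11 5 6 0]
t=21: x=[32.3000 34.2000 29.2000 17.7000 11.0000 5.7000 5.3000 0.6000] k=[35 31 32 19 10 5 3 0]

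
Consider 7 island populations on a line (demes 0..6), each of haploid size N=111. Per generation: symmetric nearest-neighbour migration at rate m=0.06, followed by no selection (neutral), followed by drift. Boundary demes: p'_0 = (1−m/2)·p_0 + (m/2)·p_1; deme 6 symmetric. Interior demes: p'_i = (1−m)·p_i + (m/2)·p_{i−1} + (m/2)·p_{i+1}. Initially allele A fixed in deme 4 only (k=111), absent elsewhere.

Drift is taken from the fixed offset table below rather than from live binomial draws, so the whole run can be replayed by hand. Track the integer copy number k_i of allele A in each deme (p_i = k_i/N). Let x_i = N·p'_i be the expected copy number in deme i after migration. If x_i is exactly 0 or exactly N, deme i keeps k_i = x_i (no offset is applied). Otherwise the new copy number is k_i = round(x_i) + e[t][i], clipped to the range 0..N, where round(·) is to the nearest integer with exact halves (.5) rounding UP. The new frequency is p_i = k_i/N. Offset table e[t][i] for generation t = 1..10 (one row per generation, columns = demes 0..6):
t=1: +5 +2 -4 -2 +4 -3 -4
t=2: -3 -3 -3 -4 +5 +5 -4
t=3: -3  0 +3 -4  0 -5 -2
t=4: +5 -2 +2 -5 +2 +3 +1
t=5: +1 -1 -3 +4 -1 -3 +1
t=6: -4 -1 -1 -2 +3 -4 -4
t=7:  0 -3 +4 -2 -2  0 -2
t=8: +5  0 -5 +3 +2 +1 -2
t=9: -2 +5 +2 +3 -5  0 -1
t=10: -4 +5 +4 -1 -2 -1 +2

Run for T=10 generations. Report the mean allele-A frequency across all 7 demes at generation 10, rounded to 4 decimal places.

t=0: k=[0 0 0 0 111 0 0]
t=1: x=[0.0000 0.0000 0.0000 3.3300 104.3400 3.3300 0.0000] k=[0 0 0 1 108 0 0]
t=2: x=[0.0000 0.0000 0.0300 4.1800 101.5500 3.2400 0.0000] k=[0 0 0 0 107 8 0]
t=3: x=[0.0000 0.0000 0.0000 3.2100 100.8200 10.7300 0.2400] k=[0 0 0 0 101 6 0]
t=4: x=[0.0000 0.0000 0.0000 3.0300 95.1200 8.6700 0.1800] k=[0 0 0 0 97 12 1]
t=5: x=[0.0000 0.0000 0.0000 2.9100 91.5400 14.2200 1.3300] k=[0 0 0 7 91 11 2]
t=6: x=[0.0000 0.0000 0.2100 9.3100 86.0800 13.1300 2.2700] k=[0 0 0 7 89 9 0]
t=7: x=[0.0000 0.0000 0.2100 9.2500 84.1400 11.1300 0.2700] k=[0 0 4 7 82 11 0]
t=8: x=[0.0000 0.1200 3.9700 9.1600 77.6200 12.8000 0.3300] k=[0 0 0 12 80 14 0]
t=9: x=[0.0000 0.0000 0.3600 13.6800 75.9800 15.5600 0.4200] k=[0 0 2 17 71 16 0]
t=10: x=[0.0000 0.0600 2.3900 18.1700 67.7300 17.1700 0.4800] k=[0 5 6 17 66 16 2]

0.1441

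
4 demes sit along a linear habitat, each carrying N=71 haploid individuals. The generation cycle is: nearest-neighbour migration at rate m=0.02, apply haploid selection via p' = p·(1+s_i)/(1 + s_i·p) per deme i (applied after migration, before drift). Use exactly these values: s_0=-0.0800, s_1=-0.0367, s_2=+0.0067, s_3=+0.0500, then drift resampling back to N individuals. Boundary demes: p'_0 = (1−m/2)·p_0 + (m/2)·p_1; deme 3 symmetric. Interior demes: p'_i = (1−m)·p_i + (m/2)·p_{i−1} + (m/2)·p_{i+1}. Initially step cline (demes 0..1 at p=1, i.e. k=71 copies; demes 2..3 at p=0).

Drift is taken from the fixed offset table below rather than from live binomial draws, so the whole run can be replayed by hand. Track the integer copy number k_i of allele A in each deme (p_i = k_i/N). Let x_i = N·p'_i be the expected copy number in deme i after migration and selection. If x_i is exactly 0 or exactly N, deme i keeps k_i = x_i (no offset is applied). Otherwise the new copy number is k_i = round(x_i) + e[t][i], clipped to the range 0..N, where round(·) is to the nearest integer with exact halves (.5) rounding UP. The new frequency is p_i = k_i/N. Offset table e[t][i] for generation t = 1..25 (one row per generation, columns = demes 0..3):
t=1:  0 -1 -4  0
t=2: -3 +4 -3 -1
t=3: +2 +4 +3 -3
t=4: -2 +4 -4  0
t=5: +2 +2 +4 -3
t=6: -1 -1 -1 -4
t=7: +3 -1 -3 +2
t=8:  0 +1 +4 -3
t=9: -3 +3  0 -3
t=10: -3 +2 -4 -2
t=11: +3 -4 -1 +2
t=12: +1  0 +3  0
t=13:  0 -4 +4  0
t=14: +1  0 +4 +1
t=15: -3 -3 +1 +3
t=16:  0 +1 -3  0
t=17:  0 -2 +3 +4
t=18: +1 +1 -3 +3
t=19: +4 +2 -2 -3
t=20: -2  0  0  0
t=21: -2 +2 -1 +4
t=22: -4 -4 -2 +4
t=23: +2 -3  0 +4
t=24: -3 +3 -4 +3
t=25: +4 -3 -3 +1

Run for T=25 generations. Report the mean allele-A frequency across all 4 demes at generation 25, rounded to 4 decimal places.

0.5176

t=0: k=[71 71 0 0]
t=1: x=[71.0000 70.2632 0.7147 0.0000] k=[71 69 0 0]
t=2: x=[70.9783 68.2322 0.6946 0.0000] k=[68 71 0 0]
t=3: x=[67.7834 70.2321 0.7147 0.0000] k=[70 71 4 0]
t=4: x=[69.9252 70.2944 4.6590 0.0420] k=[68 71 1 0]
t=5: x=[67.7834 70.2425 1.7011 0.0105] k=[70 71 6 0]
t=6: x=[69.9252 70.3151 6.6300 0.0630] k=[69 69 6 0]
t=7: x=[68.8314 68.2736 6.6099 0.0630] k=[71 67 4 2]
t=8: x=[70.9565 66.2468 4.6389 2.1180] k=[71 67 9 0]
t=9: x=[70.9565 66.2985 9.5450 0.0945] k=[68 69 10 0]
t=10: x=[67.7619 68.3047 10.5498 0.1050] k=[65 70 7 0]
t=11: x=[64.5794 69.2576 7.6052 0.0735] k=[68 65 7 2]
t=12: x=[67.7187 64.2243 7.5751 2.1494] k=[69 64 11 2]
t=13: x=[68.7773 63.2661 11.5042 2.1913] k=[69 59 16 2]
t=14: x=[68.7232 58.2844 16.3740 2.2436] k=[70 58 20 3]
t=15: x=[69.7843 57.3321 20.3067 3.3211] k=[67 54 21 6]
t=16: x=[66.5335 53.3080 21.2794 6.4297] k=[67 54 18 6]
t=17: x=[66.5335 53.2774 18.3307 6.3984] k=[67 51 21 10]
t=18: x=[66.5012 50.3162 21.2894 10.5405] k=[68 51 18 14]
t=19: x=[67.5677 50.2959 18.3808 14.5977] k=[71 52 16 12]
t=20: x=[70.7935 51.3023 16.4041 12.5357] k=[69 51 16 13]
t=21: x=[68.6367 50.2858 16.4041 13.5571] k=[67 52 15 18]
t=22: x=[66.5119 51.2514 15.4807 18.6327] k=[63 47 13 23]
t=23: x=[62.2182 46.2203 13.5129 23.6634] k=[64 43 14 28]
t=24: x=[63.2316 42.2829 14.5069 28.6901] k=[60 45 11 32]
t=25: x=[59.0437 44.1890 11.6147 32.6486] k=[63 41 9 34]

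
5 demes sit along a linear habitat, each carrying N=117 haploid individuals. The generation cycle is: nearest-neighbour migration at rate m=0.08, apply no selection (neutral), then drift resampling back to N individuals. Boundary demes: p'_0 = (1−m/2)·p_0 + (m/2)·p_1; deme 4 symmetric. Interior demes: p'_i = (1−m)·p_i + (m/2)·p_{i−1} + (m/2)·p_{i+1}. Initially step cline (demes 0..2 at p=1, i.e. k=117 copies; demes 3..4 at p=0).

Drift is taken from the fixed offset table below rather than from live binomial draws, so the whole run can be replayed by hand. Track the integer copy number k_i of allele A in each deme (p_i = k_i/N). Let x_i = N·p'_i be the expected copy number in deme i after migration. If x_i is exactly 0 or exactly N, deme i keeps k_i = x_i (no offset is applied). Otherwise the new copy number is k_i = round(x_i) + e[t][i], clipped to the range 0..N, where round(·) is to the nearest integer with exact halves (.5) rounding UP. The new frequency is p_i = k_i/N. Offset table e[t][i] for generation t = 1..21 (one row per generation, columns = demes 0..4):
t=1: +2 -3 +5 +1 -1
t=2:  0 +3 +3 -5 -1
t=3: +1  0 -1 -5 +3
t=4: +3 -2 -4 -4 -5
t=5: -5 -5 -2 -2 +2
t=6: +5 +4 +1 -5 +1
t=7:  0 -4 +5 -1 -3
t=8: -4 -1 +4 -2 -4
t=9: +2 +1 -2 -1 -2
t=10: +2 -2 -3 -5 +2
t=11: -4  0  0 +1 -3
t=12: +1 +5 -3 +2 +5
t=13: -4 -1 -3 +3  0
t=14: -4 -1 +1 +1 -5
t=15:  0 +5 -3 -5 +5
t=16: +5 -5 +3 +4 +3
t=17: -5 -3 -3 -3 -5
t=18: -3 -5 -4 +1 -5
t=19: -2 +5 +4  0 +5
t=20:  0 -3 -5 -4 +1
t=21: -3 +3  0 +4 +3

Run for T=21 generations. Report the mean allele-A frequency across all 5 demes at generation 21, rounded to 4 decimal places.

t=0: k=[117 117 117 0 0]
t=1: x=[117.0000 117.0000 112.3200 4.6800 0.0000] k=[117 117 117 6 0]
t=2: x=[117.0000 117.0000 112.5600 10.2000 0.2400] k=[117 117 116 5 0]
t=3: x=[117.0000 116.9600 111.6000 9.2400 0.2000] k=[117 117 111 4 3]
t=4: x=[117.0000 116.7600 106.9600 8.2400 3.0400] k=[117 115 103 4 0]
t=5: x=[116.9200 114.6000 99.5200 7.8000 0.1600] k=[112 110 98 6 2]
t=6: x=[111.9200 109.6000 94.8000 9.5200 2.1600] k=[117 114 96 5 3]
t=7: x=[116.8800 113.4000 93.0800 8.5600 3.0800] k=[117 109 98 8 0]
t=8: x=[116.6800 108.8800 94.8400 11.2800 0.3200] k=[113 108 99 9 0]
t=9: x=[112.8000 107.8400 95.7600 12.2400 0.3600] k=[115 109 94 11 0]
t=10: x=[114.7600 108.6400 91.2800 13.8800 0.4400] k=[117 107 88 9 2]
t=11: x=[116.6000 106.6400 85.6000 11.8800 2.2800] k=[113 107 86 13 0]
t=12: x=[112.7600 106.4000 83.9200 15.4000 0.5200] k=[114 111 81 17 6]
t=13: x=[113.8800 109.9200 79.6400 19.1200 6.4400] k=[110 109 77 22 6]
t=14: x=[109.9600 107.7600 76.0800 23.5600 6.6400] k=[106 107 77 25 2]
t=15: x=[106.0400 105.7600 76.1200 26.1600 2.9200] k=[106 111 73 21 8]
t=16: x=[106.2000 109.2800 72.4400 22.5600 8.5200] k=[111 104 75 27 12]
t=17: x=[110.7200 103.1200 74.2400 28.3200 12.6000] k=[106 100 71 25 8]
t=18: x=[105.7600 99.0800 70.3200 26.1600 8.6800] k=[103 94 66 27 4]
t=19: x=[102.6400 93.2400 65.5600 27.6400 4.9200] k=[101 98 70 28 10]
t=20: x=[100.8800 97.0000 69.4400 28.9600 10.7200] k=[101 94 64 25 12]
t=21: x=[100.7200 93.0800 63.6400 26.0400 12.5200] k=[98 96 64 30 16]

0.5197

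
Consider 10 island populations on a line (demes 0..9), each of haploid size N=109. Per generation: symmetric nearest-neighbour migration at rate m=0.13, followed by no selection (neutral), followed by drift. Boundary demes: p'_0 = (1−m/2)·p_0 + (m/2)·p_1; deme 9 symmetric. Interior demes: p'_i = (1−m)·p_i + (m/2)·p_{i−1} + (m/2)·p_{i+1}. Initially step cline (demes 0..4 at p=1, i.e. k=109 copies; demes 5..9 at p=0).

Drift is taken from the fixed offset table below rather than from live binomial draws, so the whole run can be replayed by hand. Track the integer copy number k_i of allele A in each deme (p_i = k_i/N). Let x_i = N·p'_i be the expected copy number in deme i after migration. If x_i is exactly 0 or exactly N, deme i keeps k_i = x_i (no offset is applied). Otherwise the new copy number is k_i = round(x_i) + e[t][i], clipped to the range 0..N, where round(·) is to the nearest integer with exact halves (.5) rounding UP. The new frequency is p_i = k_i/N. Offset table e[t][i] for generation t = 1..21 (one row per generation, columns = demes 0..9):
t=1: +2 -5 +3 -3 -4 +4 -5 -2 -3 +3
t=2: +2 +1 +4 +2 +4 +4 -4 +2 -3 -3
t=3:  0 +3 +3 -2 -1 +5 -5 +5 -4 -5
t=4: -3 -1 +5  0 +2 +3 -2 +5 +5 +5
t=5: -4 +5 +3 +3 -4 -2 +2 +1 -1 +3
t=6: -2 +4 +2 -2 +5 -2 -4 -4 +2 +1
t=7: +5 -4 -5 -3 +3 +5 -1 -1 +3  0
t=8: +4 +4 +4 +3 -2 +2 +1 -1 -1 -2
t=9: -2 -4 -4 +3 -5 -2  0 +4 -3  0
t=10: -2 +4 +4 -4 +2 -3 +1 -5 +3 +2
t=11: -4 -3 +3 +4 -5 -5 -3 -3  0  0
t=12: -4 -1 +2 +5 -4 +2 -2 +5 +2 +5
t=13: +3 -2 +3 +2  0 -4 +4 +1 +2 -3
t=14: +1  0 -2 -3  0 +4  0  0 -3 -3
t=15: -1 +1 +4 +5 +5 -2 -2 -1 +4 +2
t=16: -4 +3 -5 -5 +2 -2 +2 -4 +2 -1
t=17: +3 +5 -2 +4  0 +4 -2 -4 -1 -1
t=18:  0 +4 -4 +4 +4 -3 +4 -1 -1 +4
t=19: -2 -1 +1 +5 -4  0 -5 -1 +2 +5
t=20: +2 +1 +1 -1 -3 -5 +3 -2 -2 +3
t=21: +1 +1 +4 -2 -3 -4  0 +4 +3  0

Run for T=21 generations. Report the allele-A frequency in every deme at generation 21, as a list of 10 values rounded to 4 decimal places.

t=0: k=[109 109 109 109 109 0 0 0 0 0]
t=1: x=[109.0000 109.0000 109.0000 109.0000 101.9150 7.0850 0.0000 0.0000 0.0000 0.0000] k=[109 109 109 109 98 11 0 0 0 0]
t=2: x=[109.0000 109.0000 109.0000 108.2850 93.0600 15.9400 0.7150 0.0000 0.0000 0.0000] k=[109 109 109 109 97 20 0 0 0 0]
t=3: x=[109.0000 109.0000 109.0000 108.2200 92.7750 23.7050 1.3000 0.0000 0.0000 0.0000] k=[109 109 109 106 92 29 0 0 0 0]
t=4: x=[109.0000 109.0000 108.8050 105.2850 88.8150 31.2100 1.8850 0.0000 0.0000 0.0000] k=[109 109 109 105 91 34 0 0 0 0]
t=5: x=[109.0000 109.0000 108.7400 104.3500 88.2050 35.4950 2.2100 0.0000 0.0000 0.0000] k=[109 109 109 107 84 33 4 0 0 0]
t=6: x=[109.0000 109.0000 108.8700 105.6350 82.1800 34.4300 5.6250 0.2600 0.0000 0.0000] k=[109 109 109 104 87 32 2 0 0 0]
t=7: x=[109.0000 109.0000 108.6750 103.2200 84.5300 33.6250 3.8200 0.1300 0.0000 0.0000] k=[109 109 104 100 88 39 3 0 0 0]
t=8: x=[109.0000 108.6750 104.0650 99.4800 85.5950 39.8450 5.1450 0.1950 0.0000 0.0000] k=[109 109 108 102 84 42 6 0 0 0]
t=9: x=[109.0000 108.9350 107.6750 101.2200 82.4400 42.3900 7.9500 0.3900 0.0000 0.0000] k=[109 105 104 104 77 40 8 4 0 0]
t=10: x=[108.7400 105.1950 104.0650 102.2450 76.3500 40.3250 9.8200 4.0000 0.2600 0.0000] k=[107 109 108 98 78 37 11 0 3 0]
t=11: x=[107.1300 108.8050 107.4150 97.3500 76.6350 37.9750 11.9750 0.9100 2.6100 0.1950] k=[103 106 109 101 72 33 9 0 3 0]
t=12: x=[103.1950 106.0000 108.2850 99.6350 71.3500 33.9750 9.9750 0.7800 2.6100 0.1950] k=[99 105 109 105 67 36 8 6 5 5]
t=13: x=[99.3900 104.8700 108.4800 102.7900 67.4550 36.1950 9.6900 6.0650 5.0650 5.0000] k=[102 103 109 105 67 32 14 7 7 2]
t=14: x=[102.0650 103.3250 108.3500 102.7900 67.1950 33.1050 14.7150 7.4550 6.6750 2.3250] k=[103 103 106 100 67 37 15 7 4 0]
t=15: x=[103.0000 103.1950 105.4150 98.2450 67.1950 37.5200 15.9100 7.3250 3.9350 0.2600] k=[102 104 109 103 72 36 14 6 8 2]
t=16: x=[102.1300 104.1950 108.2850 101.3750 71.6750 36.9100 14.9100 6.6500 7.4800 2.3900] k=[98 107 103 96 74 35 17 3 9 1]
t=17: x=[98.5850 106.1550 102.8050 95.0250 72.8950 36.3650 17.2600 4.3000 8.0900 1.5200] k=[102 109 101 99 73 40 15 0 7 1]
t=18: x=[102.4550 108.0250 101.3900 97.4400 72.5450 40.5200 15.6500 1.4300 6.1550 1.3900] k=[102 109 97 101 77 38 20 0 5 5]
t=19: x=[102.4550 107.7650 98.0400 99.1800 76.0250 39.3650 19.8700 1.6250 4.6750 5.0000] k=[100 107 99 104 72 39 15 1 7 10]
t=20: x=[100.4550 106.0250 99.8450 101.5950 71.9350 39.5850 15.6500 2.3000 6.8050 9.8050] k=[102 107 101 101 69 35 19 0 5 13]
t=21: x=[102.3250 106.2850 101.3900 98.9200 68.8700 36.1700 18.8050 1.5600 5.1950 12.4800] k=[103 107 105 97 66 32 19 6 8 12]

[0.9450, 0.9817, 0.9633, 0.8899, 0.6055, 0.2936, 0.1743, 0.0550, 0.0734, 0.1101]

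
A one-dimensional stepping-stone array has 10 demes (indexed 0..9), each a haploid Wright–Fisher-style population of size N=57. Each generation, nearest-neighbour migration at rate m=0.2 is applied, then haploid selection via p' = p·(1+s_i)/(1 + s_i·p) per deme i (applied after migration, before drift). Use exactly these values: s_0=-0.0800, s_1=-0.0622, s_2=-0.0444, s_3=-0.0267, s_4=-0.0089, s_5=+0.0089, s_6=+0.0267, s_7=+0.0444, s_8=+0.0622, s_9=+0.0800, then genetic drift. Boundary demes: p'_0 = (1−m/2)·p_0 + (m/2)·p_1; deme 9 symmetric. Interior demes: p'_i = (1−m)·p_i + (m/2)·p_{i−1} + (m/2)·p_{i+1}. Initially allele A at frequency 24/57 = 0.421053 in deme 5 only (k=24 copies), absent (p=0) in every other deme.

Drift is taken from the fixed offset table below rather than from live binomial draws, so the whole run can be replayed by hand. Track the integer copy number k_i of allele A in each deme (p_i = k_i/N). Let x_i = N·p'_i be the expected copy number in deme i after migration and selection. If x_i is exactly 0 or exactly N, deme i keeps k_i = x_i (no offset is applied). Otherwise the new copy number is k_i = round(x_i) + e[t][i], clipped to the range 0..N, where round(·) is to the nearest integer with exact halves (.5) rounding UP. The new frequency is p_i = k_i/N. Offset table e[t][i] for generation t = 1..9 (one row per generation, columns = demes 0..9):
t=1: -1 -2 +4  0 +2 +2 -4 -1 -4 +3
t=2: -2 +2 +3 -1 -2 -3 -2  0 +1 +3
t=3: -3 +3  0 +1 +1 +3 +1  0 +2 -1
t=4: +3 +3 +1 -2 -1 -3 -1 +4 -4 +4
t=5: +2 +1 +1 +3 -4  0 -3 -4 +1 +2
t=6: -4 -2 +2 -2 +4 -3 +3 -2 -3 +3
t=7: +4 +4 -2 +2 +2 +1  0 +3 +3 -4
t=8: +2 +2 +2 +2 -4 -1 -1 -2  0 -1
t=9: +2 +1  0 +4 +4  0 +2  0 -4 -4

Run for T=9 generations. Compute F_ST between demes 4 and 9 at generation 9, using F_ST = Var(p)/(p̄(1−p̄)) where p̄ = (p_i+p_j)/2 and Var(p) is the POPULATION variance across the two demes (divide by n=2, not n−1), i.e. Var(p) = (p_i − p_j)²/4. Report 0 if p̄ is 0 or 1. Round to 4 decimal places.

0.0654

t=0: k=[0 0 0 0 0 24 0 0 0 0]
t=1: x=[0.0000 0.0000 0.0000 0.0000 2.3795 19.3130 2.4613 0.0000 0.0000 0.0000] k=[0 0 0 0 4 21 0 0 0 0]
t=2: x=[0.0000 0.0000 0.0000 0.3894 5.2572 17.3066 2.1540 0.0000 0.0000 0.0000] k=[0 0 0 0 3 14 0 0 0 0]
t=3: x=[0.0000 0.0000 0.0000 0.2920 3.7684 11.5816 1.4364 0.0000 0.0000 0.0000] k=[0 0 0 1 5 15 2 0 0 0]
t=4: x=[0.0000 0.0000 0.0956 1.2661 5.5550 12.7877 3.1782 0.2088 0.0000 0.0000] k=[0 0 1 0 5 10 2 4 0 0]
t=5: x=[0.0000 0.0938 0.7650 0.5841 4.9594 8.7655 3.0758 3.5416 0.4247 0.0000] k=[0 1 2 4 1 9 0 0 1 0]
t=6: x=[0.0920 0.9388 2.0100 3.4121 2.0820 7.3566 0.9236 0.1044 0.8490 0.1080] k=[0 0 4 1 6 4 4 0 0 3]
t=7: x=[0.0000 0.3753 3.1616 1.7534 5.2572 4.2346 3.6899 0.4176 0.3186 2.9050] k=[0 4 1 4 7 5 4 3 3 0]
t=8: x=[0.3682 3.1059 1.5309 3.9005 6.4487 5.1413 4.0991 3.2298 2.8595 0.3239] k=[2 5 4 6 2 4 3 1 3 0]
t=9: x=[2.1229 4.3356 4.1229 5.2691 2.5779 3.7308 2.9734 1.4606 2.6483 0.3239] k=[4 5 4 9 7 4 5 1 0 0]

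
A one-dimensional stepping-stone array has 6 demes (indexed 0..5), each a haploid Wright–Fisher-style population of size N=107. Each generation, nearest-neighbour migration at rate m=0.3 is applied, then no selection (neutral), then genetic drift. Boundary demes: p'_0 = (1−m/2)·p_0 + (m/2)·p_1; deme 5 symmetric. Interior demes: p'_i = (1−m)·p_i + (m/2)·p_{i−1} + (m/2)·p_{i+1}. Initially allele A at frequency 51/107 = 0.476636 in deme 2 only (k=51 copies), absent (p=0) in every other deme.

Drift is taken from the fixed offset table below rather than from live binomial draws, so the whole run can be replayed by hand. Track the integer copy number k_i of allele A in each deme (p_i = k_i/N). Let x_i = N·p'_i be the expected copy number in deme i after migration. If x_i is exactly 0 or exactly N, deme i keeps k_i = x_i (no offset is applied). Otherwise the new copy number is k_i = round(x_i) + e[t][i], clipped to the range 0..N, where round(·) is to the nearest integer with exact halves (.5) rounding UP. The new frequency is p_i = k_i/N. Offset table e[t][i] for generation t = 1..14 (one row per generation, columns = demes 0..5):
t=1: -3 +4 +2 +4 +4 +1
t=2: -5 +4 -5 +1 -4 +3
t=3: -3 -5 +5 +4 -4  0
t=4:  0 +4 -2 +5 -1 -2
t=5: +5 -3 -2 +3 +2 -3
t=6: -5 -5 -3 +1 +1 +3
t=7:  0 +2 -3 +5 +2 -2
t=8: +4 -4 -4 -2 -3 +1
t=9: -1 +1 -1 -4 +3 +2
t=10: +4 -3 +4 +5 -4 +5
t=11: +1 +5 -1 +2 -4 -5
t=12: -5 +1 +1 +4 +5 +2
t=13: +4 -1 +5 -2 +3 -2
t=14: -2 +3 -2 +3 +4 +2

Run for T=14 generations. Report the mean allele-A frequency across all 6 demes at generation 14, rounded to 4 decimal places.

0.1371

t=0: k=[0 0 51 0 0 0]
t=1: x=[0.0000 7.6500 35.7000 7.6500 0.0000 0.0000] k=[0 12 38 12 0 0]
t=2: x=[1.8000 14.1000 30.2000 14.1000 1.8000 0.0000] k=[0 18 25 15 0 0]
t=3: x=[2.7000 16.3500 22.4500 14.2500 2.2500 0.0000] k=[0 11 27 18 0 0]
t=4: x=[1.6500 11.7500 23.2500 16.6500 2.7000 0.0000] k=[2 16 21 22 2 0]
t=5: x=[4.1000 14.6500 20.4000 18.8500 4.7000 0.3000] k=[9 12 18 22 7 0]
t=6: x=[9.4500 12.4500 17.7000 19.1500 8.2000 1.0500] k=[4 7 15 20 9 4]
t=7: x=[4.4500 7.7500 14.5500 17.6000 9.9000 4.7500] k=[4 10 12 23 12 3]
t=8: x=[4.9000 9.4000 13.3500 19.7000 12.3000 4.3500] k=[9 5 9 18 9 5]
t=9: x=[8.4000 6.2000 9.7500 15.3000 9.7500 5.6000] k=[7 7 9 11 13 8]
t=10: x=[7.0000 7.3000 9.0000 11.0000 11.9500 8.7500] k=[11 4 13 16 8 14]
t=11: x=[9.9500 6.4000 12.1000 14.3500 10.1000 13.1000] k=[11 11 11 16 6 8]
t=12: x=[11.0000 11.0000 11.7500 13.7500 7.8000 7.7000] k=[6 12 13 18 13 10]
t=13: x=[6.9000 11.2500 13.6000 16.5000 13.3000 10.4500] k=[11 10 19 15 16 8]
t=14: x=[10.8500 11.5000 17.0500 15.7500 14.6500 9.2000] k=[9 15 15 19 19 11]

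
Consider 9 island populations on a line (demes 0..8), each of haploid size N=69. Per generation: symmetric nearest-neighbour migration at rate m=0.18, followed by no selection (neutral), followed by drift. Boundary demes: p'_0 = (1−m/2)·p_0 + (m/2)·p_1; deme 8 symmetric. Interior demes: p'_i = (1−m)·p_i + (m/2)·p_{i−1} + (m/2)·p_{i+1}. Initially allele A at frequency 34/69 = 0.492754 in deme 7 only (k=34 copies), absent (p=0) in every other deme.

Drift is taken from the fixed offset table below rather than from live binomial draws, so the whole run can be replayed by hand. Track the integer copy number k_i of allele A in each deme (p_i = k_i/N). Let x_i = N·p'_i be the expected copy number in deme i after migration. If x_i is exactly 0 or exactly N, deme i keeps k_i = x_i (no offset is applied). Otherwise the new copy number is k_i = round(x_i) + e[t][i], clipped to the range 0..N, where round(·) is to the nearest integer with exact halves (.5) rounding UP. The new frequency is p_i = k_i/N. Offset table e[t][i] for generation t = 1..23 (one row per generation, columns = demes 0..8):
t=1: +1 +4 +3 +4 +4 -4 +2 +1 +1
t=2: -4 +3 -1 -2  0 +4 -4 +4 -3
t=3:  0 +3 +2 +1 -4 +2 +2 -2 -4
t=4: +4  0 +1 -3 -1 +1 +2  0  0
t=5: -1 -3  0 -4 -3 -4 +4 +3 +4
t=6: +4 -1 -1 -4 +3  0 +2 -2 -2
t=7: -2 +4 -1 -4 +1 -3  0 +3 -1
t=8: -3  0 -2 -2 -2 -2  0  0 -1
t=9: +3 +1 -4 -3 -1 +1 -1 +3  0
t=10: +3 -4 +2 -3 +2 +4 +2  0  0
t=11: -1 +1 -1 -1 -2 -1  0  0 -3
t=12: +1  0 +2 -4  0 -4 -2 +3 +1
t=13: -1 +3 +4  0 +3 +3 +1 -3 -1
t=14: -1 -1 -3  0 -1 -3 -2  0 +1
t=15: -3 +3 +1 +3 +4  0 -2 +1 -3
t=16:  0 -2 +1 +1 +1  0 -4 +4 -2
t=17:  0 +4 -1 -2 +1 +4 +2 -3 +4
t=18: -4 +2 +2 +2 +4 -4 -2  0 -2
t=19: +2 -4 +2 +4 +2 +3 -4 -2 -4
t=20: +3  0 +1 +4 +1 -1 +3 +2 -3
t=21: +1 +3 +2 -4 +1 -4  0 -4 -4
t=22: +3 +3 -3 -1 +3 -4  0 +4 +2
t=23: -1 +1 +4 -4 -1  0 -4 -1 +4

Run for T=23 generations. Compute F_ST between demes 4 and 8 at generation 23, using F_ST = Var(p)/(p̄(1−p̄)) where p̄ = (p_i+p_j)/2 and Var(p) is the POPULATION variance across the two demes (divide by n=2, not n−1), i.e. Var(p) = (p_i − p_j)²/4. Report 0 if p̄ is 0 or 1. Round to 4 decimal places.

t=0: k=[0 0 0 0 0 0 0 34 0]
t=1: x=[0.0000 0.0000 0.0000 0.0000 0.0000 0.0000 3.0600 27.8800 3.0600] k=[0 0 0 0 0 0 5 29 4]
t=2: x=[0.0000 0.0000 0.0000 0.0000 0.0000 0.4500 6.7100 24.5900 6.2500] k=[0 0 0 0 0 4 3 29 3]
t=3: x=[0.0000 0.0000 0.0000 0.0000 0.3600 3.5500 5.4300 24.3200 5.3400] k=[0 0 0 0 0 6 7 22 1]
t=4: x=[0.0000 0.0000 0.0000 0.0000 0.5400 5.5500 8.2600 18.7600 2.8900] k=[0 0 0 0 0 7 10 19 3]
t=5: x=[0.0000 0.0000 0.0000 0.0000 0.6300 6.6400 10.5400 16.7500 4.4400] k=[0 0 0 0 0 3 15 20 8]
t=6: x=[0.0000 0.0000 0.0000 0.0000 0.2700 3.8100 14.3700 18.4700 9.0800] k=[0 0 0 0 3 4 16 16 7]
t=7: x=[0.0000 0.0000 0.0000 0.2700 2.8200 4.9900 14.9200 15.1900 7.8100] k=[0 0 0 0 4 2 15 18 7]
t=8: x=[0.0000 0.0000 0.0000 0.3600 3.4600 3.3500 14.1000 16.7400 7.9900] k=[0 0 0 0 1 1 14 17 7]
t=9: x=[0.0000 0.0000 0.0000 0.0900 0.9100 2.1700 13.1000 15.8300 7.9000] k=[0 0 0 0 0 3 12 19 8]
t=10: x=[0.0000 0.0000 0.0000 0.0000 0.2700 3.5400 11.8200 17.3800 8.9900] k=[0 0 0 0 2 8 14 17 9]
t=11: x=[0.0000 0.0000 0.0000 0.1800 2.3600 8.0000 13.7300 16.0100 9.7200] k=[0 0 0 0 0 7 14 16 7]
t=12: x=[0.0000 0.0000 0.0000 0.0000 0.6300 7.0000 13.5500 15.0100 7.8100] k=[0 0 0 0 1 3 12 18 9]
t=13: x=[0.0000 0.0000 0.0000 0.0900 1.0900 3.6300 11.7300 16.6500 9.8100] k=[0 0 0 0 4 7 13 14 9]
t=14: x=[0.0000 0.0000 0.0000 0.3600 3.9100 7.2700 12.5500 13.4600 9.4500] k=[0 0 0 0 3 4 11 13 10]
t=15: x=[0.0000 0.0000 0.0000 0.2700 2.8200 4.5400 10.5500 12.5500 10.2700] k=[0 0 0 3 7 5 9 14 7]
t=16: x=[0.0000 0.0000 0.2700 3.0900 6.4600 5.5400 9.0900 12.9200 7.6300] k=[0 0 1 4 7 6 5 17 6]
t=17: x=[0.0000 0.0900 1.1800 4.0000 6.6400 6.0000 6.1700 14.9300 6.9900] k=[0 4 0 2 8 10 8 12 11]
t=18: x=[0.3600 3.2800 0.5400 2.3600 7.6400 9.6400 8.5400 11.5500 11.0900] k=[0 5 3 4 12 6 7 12 9]
t=19: x=[0.4500 4.3700 3.2700 4.6300 10.7400 6.6300 7.3600 11.2800 9.2700] k=[2 0 5 9 13 10 3 9 5]
t=20: x=[1.8200 0.6300 4.9100 9.0000 12.3700 9.6400 4.1700 8.1000 5.3600] k=[5 1 6 13 13 9 7 10 2]
t=21: x=[4.6400 1.8100 6.1800 12.3700 12.6400 9.1800 7.4500 9.0100 2.7200] k=[6 5 8 8 14 5 7 5 0]
t=22: x=[5.9100 5.3600 7.7300 8.5400 12.6500 5.9900 6.6400 4.7300 0.4500] k=[9 8 5 8 16 2 7 9 2]
t=23: x=[8.9100 7.8200 5.5400 8.4500 14.0200 3.7100 6.7300 8.1900 2.6300] k=[8 9 10 4 13 4 3 7 7]

0.0153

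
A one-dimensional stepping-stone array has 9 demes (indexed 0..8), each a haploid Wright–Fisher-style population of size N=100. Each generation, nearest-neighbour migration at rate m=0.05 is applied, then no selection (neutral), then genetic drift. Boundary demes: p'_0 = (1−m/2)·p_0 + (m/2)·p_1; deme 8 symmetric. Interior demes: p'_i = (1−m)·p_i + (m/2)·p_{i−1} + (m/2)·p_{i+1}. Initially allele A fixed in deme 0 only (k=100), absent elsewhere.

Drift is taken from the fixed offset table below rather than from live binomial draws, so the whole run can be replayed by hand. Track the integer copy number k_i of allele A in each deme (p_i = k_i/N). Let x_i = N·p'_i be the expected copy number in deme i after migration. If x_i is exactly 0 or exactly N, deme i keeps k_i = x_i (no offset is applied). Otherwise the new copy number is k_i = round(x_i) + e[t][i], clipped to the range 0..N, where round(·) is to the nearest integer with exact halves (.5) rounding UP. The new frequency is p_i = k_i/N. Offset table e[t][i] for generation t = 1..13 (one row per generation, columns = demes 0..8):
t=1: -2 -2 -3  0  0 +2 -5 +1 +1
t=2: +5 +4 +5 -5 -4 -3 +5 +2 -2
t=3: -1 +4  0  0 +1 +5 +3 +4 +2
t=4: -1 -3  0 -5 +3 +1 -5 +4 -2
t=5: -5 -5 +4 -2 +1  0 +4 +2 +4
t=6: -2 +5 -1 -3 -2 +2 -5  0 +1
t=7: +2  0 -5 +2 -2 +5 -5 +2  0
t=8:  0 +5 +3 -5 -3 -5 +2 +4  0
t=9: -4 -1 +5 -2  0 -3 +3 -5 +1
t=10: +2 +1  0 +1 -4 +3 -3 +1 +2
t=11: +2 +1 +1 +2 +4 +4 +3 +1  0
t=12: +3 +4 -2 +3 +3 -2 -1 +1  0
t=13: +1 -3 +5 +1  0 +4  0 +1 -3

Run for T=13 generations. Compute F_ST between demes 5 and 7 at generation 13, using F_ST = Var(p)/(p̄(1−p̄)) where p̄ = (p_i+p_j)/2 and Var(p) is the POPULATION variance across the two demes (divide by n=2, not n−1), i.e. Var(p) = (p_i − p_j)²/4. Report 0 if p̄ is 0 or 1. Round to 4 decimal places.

t=0: k=[100 0 0 0 0 0 0 0 0]
t=1: x=[97.5000 2.5000 0.0000 0.0000 0.0000 0.0000 0.0000 0.0000 0.0000] k=[96 1 0 0 0 0 0 0 0]
t=2: x=[93.6250 3.3500 0.0250 0.0000 0.0000 0.0000 0.0000 0.0000 0.0000] k=[99 7 5 0 0 0 0 0 0]
t=3: x=[96.7000 9.2500 4.9250 0.1250 0.0000 0.0000 0.0000 0.0000 0.0000] k=[96 13 5 0 0 0 0 0 0]
t=4: x=[93.9250 14.8750 5.0750 0.1250 0.0000 0.0000 0.0000 0.0000 0.0000] k=[93 12 5 0 0 0 0 0 0]
t=5: x=[90.9750 13.8500 5.0500 0.1250 0.0000 0.0000 0.0000 0.0000 0.0000] k=[86 9 9 0 0 0 0 0 0]
t=6: x=[84.0750 10.9250 8.7750 0.2250 0.0000 0.0000 0.0000 0.0000 0.0000] k=[82 16 8 0 0 0 0 0 0]
t=7: x=[80.3500 17.4500 8.0000 0.2000 0.0000 0.0000 0.0000 0.0000 0.0000] k=[82 17 3 2 0 0 0 0 0]
t=8: x=[80.3750 18.2750 3.3250 1.9750 0.0500 0.0000 0.0000 0.0000 0.0000] k=[80 23 6 0 0 0 0 0 0]
t=9: x=[78.5750 24.0000 6.2750 0.1500 0.0000 0.0000 0.0000 0.0000 0.0000] k=[75 23 11 0 0 0 0 0 0]
t=10: x=[73.7000 24.0000 11.0250 0.2750 0.0000 0.0000 0.0000 0.0000 0.0000] k=[76 25 11 1 0 0 0 0 0]
t=11: x=[74.7250 25.9250 11.1000 1.2250 0.0250 0.0000 0.0000 0.0000 0.0000] k=[77 27 12 3 4 0 0 0 0]
t=12: x=[75.7500 27.8750 12.1500 3.2500 3.8750 0.1000 0.0000 0.0000 0.0000] k=[79 32 10 6 7 0 0 0 0]
t=13: x=[77.8250 32.6250 10.4500 6.1250 6.8000 0.1750 0.0000 0.0000 0.0000] k=[79 30 15 7 7 4 0 0 0]

0.0204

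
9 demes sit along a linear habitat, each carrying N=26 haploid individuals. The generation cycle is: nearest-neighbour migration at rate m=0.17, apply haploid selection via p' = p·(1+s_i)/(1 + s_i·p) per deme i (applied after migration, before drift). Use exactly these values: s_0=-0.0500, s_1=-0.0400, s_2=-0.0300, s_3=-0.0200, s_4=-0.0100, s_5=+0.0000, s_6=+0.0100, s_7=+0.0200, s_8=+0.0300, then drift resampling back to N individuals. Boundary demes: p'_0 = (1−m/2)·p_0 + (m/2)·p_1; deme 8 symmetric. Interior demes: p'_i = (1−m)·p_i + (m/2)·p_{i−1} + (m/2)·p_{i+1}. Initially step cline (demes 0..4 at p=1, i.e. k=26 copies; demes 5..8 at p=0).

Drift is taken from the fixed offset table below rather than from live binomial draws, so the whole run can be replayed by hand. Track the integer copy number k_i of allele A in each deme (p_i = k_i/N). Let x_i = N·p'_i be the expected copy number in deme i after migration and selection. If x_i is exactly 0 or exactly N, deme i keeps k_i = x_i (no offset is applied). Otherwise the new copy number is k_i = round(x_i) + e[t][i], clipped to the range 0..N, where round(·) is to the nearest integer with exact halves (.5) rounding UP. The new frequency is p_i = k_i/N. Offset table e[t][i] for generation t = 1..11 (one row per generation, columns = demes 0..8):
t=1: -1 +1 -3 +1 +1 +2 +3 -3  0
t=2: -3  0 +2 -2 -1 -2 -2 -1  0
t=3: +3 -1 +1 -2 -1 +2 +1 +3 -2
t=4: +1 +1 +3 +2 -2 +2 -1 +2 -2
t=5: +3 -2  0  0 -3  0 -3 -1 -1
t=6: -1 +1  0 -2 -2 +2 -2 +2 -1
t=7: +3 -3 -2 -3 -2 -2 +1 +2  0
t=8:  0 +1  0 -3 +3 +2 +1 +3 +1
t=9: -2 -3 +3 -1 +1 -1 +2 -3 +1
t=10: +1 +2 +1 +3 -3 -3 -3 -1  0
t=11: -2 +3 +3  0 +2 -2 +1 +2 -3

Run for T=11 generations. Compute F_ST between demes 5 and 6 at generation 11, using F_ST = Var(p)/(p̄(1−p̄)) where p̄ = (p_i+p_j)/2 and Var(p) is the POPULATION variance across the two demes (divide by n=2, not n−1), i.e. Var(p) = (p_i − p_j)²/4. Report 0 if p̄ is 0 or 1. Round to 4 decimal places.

t=0: k=[26 26 26 26 26 0 0 0 0]
t=1: x=[26.0000 26.0000 26.0000 26.0000 23.7696 2.2100 0.0000 0.0000 0.0000] k=[26 26 26 26 25 4 0 0 0]
t=2: x=[26.0000 26.0000 26.0000 25.9133 23.2756 5.4450 0.3434 0.0000 0.0000] k=[26 26 26 24 22 3 0 0 0]
t=3: x=[26.0000 26.0000 25.8248 23.9624 20.5116 4.3600 0.2575 0.0000 0.0000] k=[26 26 26 22 20 6 1 0 0]
t=4: x=[26.0000 26.0000 25.6496 22.1036 18.9284 6.7650 1.3527 0.0867 0.0000] k=[26 26 26 24 17 9 0 2 0]
t=5: x=[26.0000 26.0000 25.8248 23.5302 16.8555 8.9150 0.9440 1.6910 0.1751] k=[26 26 26 24 14 9 0 1 0]
t=6: x=[26.0000 26.0000 25.8248 23.2710 14.3604 8.6600 0.8582 0.8461 0.0875] k=[26 26 26 21 12 11 0 3 0]
t=7: x=[26.0000 26.0000 25.5621 20.5738 12.6147 10.1500 1.2014 2.5349 0.2626] k=[26 26 24 18 11 8 2 5 0]
t=8: x=[26.0000 25.8230 23.5943 17.8020 11.2758 7.7450 2.7897 4.3918 0.4375] k=[26 26 24 15 14 10 4 7 1]
t=9: x=[26.0000 25.8230 23.3330 15.5540 13.6799 9.8300 4.8038 6.3293 1.5526] k=[26 23 26 15 15 9 7 3 3]
t=10: x=[25.7317 23.4166 24.7749 15.8101 14.4255 9.3400 6.8802 3.3981 3.0793] k=[26 25 26 19 11 6 4 2 3]
t=11: x=[25.9105 25.1366 25.2995 18.8104 11.1909 6.2550 4.0338 2.2961 2.9924] k=[24 26 26 19 13 4 5 4 0]

0.0026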